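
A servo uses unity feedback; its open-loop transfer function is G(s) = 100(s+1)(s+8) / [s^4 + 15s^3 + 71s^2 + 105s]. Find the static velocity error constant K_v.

160/21

The denominator has no term below 105s — 1 pole at s=0, type 1.
K_v = lim_{s→0} s·G(s) = 100·1·8 / 105 = 160/21.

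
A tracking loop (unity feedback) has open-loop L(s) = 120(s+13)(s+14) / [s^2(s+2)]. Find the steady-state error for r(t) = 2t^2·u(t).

L(s) has two factors of s in the denominator, so the system is type 2.
K_a = lim_{s→0} s^2·L(s) = 120·13·14 / (2) = 10920.
r(t) = 2t^2 gives R(s) = 4/s^3.
e_ss = 4/K_a = 4/10920 = 1/2730.

1/2730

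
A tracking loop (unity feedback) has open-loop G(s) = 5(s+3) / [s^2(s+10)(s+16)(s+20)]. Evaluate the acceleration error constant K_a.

3/640

Two free integrators in G(s): this is a type 2 system.
K_a = lim_{s→0} s^2·G(s) = 5·3 / (10·16·20) = 3/640.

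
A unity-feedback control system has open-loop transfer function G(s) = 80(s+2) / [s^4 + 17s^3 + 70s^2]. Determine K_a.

The denominator has no term below 70s^2 — 2 poles at s=0, type 2.
K_a = lim_{s→0} s^2·G(s) = 80·2 / 70 = 16/7.

16/7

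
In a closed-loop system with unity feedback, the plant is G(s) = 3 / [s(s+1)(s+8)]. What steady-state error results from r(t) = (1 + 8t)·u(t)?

64/3

G(s) has one factor of s in the denominator, so the system is type 1. By superposition:
  • 1: tracked with zero error.
  • 8t: e_ss = 8/K_v with K_v=0.375 → 64/3.
Total e_ss = 64/3.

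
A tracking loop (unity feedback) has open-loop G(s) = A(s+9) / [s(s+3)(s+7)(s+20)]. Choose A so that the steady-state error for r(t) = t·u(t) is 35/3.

System type = 1 (one pole at s=0).
K_v = lim_{s→0} s·G(s) = A·9 / (3·7·20) = (3/140)·A.
e_ss = 1/K_v = 35/3 ⇒ K_v = 3/35 ⇒ A = (3/35)/(3/140) = 4.

4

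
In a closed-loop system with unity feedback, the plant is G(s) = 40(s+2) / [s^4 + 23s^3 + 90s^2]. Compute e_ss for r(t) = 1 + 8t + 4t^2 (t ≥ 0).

9

Factoring s^2 from the denominator leaves a polynomial with constant term 90, so the system is type 2. By superposition:
  • 1: tracked with zero error.
  • 8t: tracked with zero error.
  • 4t^2: e_ss = 8/K_a with K_a=8/9 → 9.
Total e_ss = 9.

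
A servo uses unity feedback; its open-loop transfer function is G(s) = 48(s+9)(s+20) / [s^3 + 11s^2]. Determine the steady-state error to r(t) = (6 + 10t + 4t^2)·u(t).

The denominator has no term below 11s^2 — 2 poles at s=0, type 2. Treating each term separately:
  • 6: tracked with zero error.
  • 10t: tracked with zero error.
  • 4t^2: e_ss = 8/K_a with K_a=8640/11 → 11/1080.
Total e_ss = 11/1080.

11/1080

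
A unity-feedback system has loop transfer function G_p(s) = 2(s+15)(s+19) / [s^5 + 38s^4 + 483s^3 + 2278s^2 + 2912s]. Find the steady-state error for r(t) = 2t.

The denominator has no term below 2912s — 1 pole at s=0, type 1.
K_v = lim_{s→0} s·G_p(s) = 2·15·19 / 2912 = 285/1456.
e_ss = 2/K_v = 2/(285/1456) = 2912/285.

2912/285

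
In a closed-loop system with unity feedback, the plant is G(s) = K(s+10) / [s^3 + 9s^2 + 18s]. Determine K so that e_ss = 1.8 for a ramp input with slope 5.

The denominator has no term below 18s — 1 pole at s=0, type 1.
K_v = lim_{s→0} s·G(s) = K·10 / 18 = (5/9)·K.
e_ss = 5/K_v = 1.8 ⇒ K_v = 25/9 ⇒ K = (25/9)/(5/9) = 5.

5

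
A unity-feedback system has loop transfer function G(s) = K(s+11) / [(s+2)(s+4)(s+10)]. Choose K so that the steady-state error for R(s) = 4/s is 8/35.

120

No free integrators in G(s): this is a type 0 system.
K_p = lim_{s→0} G(s) = K·11 / (2·4·10) = 0.1375·K.
e_ss = 4/(1 + K_p) = 8/35 ⇒ 1 + 0.1375·K = 17.5 ⇒ K = 120.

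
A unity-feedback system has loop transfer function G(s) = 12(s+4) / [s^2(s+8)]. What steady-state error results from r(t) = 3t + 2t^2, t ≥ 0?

2/3

Two free integrators in G(s): this is a type 2 system. Taking each input component in turn:
  • 3t: tracked with zero error.
  • 2t^2: e_ss = 4/K_a with K_a=6 → 2/3.
Total e_ss = 2/3.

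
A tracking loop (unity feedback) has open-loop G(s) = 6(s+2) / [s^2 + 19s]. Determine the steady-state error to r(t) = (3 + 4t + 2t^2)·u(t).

Lowest-order denominator term is 19s, so the open loop has 1 pole at the origin → type 1 system. Treating each term separately:
  • 3: tracked with zero error.
  • 4t: e_ss = 4/K_v with K_v=12/19 → 19/3.
  • 2t^2: a type-1 system cannot track it, e_ss → ∞.
The unbounded component dominates.

infinity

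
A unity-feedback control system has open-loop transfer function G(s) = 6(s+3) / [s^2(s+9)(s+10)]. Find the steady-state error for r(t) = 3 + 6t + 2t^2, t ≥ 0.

20

System type = 2 (two poles at s=0). Taking each input component in turn:
  • 3: tracked with zero error.
  • 6t: tracked with zero error.
  • 2t^2: e_ss = 4/K_a with K_a=0.2 → 20.
Total e_ss = 20.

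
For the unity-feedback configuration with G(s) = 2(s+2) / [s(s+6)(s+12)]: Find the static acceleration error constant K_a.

One free integrator in G(s): this is a type 1 system.
K_a = lim_{s→0} s^2·G(s) = 0 (the extra factor of s kills the finite limit).

0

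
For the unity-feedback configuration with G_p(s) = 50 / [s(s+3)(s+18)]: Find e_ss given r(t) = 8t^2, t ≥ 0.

The open loop has one pole at the origin → type 1 system.
K_a = lim_{s→0} s^2·G_p(s) = 0; the steady-state error to this parabolic input grows without bound.

infinity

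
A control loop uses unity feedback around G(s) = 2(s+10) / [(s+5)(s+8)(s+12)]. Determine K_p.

1/24

No free integrators in G(s): this is a type 0 system.
K_p = lim_{s→0} G(s) = 2·10 / (5·8·12) = 1/24.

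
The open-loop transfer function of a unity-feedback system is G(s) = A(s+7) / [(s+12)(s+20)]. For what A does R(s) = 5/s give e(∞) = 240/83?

G(s) has no factors of s in the denominator, so the system is type 0.
K_p = lim_{s→0} G(s) = A·7 / (12·20) = (7/240)·A.
e_ss = 5/(1 + K_p) = 240/83 ⇒ 1 + (7/240)·A = 83/48 ⇒ A = 25.

25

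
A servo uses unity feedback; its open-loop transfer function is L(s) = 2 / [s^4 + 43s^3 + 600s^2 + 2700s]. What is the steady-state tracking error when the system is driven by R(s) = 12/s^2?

16200

The denominator has no term below 2700s — 1 pole at s=0, type 1.
K_v = lim_{s→0} s·L(s) = 2 / 2700 = 1/1350.
e_ss = 12/K_v = 12/(1/1350) = 16200.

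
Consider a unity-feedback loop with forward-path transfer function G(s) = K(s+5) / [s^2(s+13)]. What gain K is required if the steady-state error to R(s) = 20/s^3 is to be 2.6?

System type = 2 (two poles at s=0).
K_a = lim_{s→0} s^2·G(s) = K·5 / (13) = (5/13)·K.
e_ss = 20/K_a = 2.6 ⇒ K_a = 100/13 ⇒ K = (100/13)/(5/13) = 20.

20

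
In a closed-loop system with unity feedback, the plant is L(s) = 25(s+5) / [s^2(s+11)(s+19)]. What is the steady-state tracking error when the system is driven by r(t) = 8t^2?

26.752

L(s) has two factors of s in the denominator, so the system is type 2.
K_a = lim_{s→0} s^2·L(s) = 25·5 / (11·19) = 125/209.
r(t) = 8t^2 gives R(s) = 16/s^3.
e_ss = 16/K_a = 16/(125/209) = 26.752.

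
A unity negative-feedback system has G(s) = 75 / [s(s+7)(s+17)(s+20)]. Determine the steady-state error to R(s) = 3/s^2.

95.2

One free integrator in G(s): this is a type 1 system.
K_v = lim_{s→0} s·G(s) = 75 / (7·17·20) = 15/476.
e_ss = 3/K_v = 3/(15/476) = 95.2.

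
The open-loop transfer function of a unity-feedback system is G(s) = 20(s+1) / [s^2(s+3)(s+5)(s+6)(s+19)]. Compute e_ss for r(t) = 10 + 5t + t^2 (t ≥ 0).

171

The open loop has two poles at the origin → type 2 system. Taking each input component in turn:
  • 10: tracked with zero error.
  • 5t: tracked with zero error.
  • t^2: e_ss = 2/K_a with K_a=2/171 → 171.
Total e_ss = 171.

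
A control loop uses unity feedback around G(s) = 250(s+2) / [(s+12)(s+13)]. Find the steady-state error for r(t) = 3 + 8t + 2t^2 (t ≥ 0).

infinity

The open loop has no poles at the origin → type 0 system. Taking each input component in turn:
  • 3: e_ss = 3/(1+K_p) with K_p=125/39 → 117/164.
  • 8t: a type-0 system cannot track it, e_ss → ∞.
  • 2t^2: a type-0 system cannot track it, e_ss → ∞.
The unbounded component dominates.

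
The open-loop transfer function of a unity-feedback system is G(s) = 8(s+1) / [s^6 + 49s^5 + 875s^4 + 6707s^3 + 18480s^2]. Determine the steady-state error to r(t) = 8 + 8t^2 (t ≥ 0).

36960

Factoring s^2 from the denominator leaves a polynomial with constant term 18480, so the system is type 2. Treating each term separately:
  • 8: tracked with zero error.
  • 8t^2: e_ss = 16/K_a with K_a=1/2310 → 36960.
Total e_ss = 36960.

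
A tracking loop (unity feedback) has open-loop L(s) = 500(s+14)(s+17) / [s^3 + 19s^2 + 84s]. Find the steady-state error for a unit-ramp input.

The denominator has no term below 84s — 1 pole at s=0, type 1.
K_v = lim_{s→0} s·L(s) = 500·14·17 / 84 = 4250/3.
e_ss = 1/K_v = 1/(4250/3) = 3/4250.

3/4250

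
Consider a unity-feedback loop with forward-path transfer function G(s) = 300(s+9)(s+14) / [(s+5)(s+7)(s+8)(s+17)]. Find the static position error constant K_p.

135/17

G(s) has no factors of s in the denominator, so the system is type 0.
K_p = lim_{s→0} G(s) = 300·9·14 / (5·7·8·17) = 135/17.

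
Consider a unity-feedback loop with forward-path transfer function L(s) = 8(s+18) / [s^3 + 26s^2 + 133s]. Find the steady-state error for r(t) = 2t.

Lowest-order denominator term is 133s, so the open loop has 1 pole at the origin → type 1 system.
K_v = lim_{s→0} s·L(s) = 8·18 / 133 = 144/133.
e_ss = 2/K_v = 2/(144/133) = 133/72.

133/72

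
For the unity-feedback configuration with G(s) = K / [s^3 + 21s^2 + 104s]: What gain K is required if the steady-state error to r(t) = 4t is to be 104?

Lowest-order denominator term is 104s, so the open loop has 1 pole at the origin → type 1 system.
K_v = lim_{s→0} s·G(s) = K / 104 = (1/104)·K.
e_ss = 4/K_v = 104 ⇒ K_v = 1/26 ⇒ K = (1/26)/(1/104) = 4.

4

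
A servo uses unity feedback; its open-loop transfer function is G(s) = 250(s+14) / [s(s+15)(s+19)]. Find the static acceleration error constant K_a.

0

System type = 1 (one pole at s=0).
K_a = lim_{s→0} s^2·G(s) = 0 (the extra factor of s kills the finite limit).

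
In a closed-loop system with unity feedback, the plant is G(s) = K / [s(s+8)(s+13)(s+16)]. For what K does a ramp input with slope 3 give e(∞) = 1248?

G(s) has one factor of s in the denominator, so the system is type 1.
K_v = lim_{s→0} s·G(s) = K / (8·13·16) = (1/1664)·K.
e_ss = 3/K_v = 1248 ⇒ K_v = 1/416 ⇒ K = (1/416)/(1/1664) = 4.

4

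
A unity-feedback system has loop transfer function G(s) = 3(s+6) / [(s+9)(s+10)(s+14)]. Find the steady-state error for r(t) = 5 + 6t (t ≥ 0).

infinity

No free integrators in G(s): this is a type 0 system. Treating each term separately:
  • 5: e_ss = 5/(1+K_p) with K_p=1/70 → 350/71.
  • 6t: a type-0 system cannot track it, e_ss → ∞.
The unbounded component dominates.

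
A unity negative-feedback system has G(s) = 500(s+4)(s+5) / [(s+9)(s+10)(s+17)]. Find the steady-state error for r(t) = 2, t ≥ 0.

No free integrators in G(s): this is a type 0 system.
K_p = lim_{s→0} G(s) = 500·4·5 / (9·10·17) = 1000/153.
e_ss = 2/(1 + K_p) = 2/(1153/153) = 306/1153.

306/1153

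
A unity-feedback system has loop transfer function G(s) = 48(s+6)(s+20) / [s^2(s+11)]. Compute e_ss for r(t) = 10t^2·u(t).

Two free integrators in G(s): this is a type 2 system.
K_a = lim_{s→0} s^2·G(s) = 48·6·20 / (11) = 5760/11.
r(t) = 10t^2 gives R(s) = 20/s^3.
e_ss = 20/K_a = 20/(5760/11) = 11/288.

11/288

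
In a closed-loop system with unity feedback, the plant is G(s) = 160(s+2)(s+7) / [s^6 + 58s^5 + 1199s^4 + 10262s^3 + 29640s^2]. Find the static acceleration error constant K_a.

56/741

Lowest-order denominator term is 29640s^2, so the open loop has 2 poles at the origin → type 2 system.
K_a = lim_{s→0} s^2·G(s) = 160·2·7 / 29640 = 56/741.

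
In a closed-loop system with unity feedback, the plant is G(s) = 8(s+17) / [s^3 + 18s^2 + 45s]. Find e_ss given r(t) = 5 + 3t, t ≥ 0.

135/136

Lowest-order denominator term is 45s, so the open loop has 1 pole at the origin → type 1 system. By superposition:
  • 5: tracked with zero error.
  • 3t: e_ss = 3/K_v with K_v=136/45 → 135/136.
Total e_ss = 135/136.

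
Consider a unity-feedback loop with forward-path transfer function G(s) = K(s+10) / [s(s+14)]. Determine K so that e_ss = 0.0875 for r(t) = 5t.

G(s) has one factor of s in the denominator, so the system is type 1.
K_v = lim_{s→0} s·G(s) = K·10 / (14) = (5/7)·K.
e_ss = 5/K_v = 0.0875 ⇒ K_v = 400/7 ⇒ K = (400/7)/(5/7) = 80.

80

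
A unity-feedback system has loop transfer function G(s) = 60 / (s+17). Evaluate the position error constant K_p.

60/17

System type = 0 (no poles at s=0).
K_p = lim_{s→0} G(s) = 60 / (17) = 60/17.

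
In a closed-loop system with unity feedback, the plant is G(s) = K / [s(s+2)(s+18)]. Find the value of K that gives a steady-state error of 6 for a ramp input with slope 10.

One free integrator in G(s): this is a type 1 system.
K_v = lim_{s→0} s·G(s) = K / (2·18) = (1/36)·K.
e_ss = 10/K_v = 6 ⇒ K_v = 5/3 ⇒ K = (5/3)/(1/36) = 60.

60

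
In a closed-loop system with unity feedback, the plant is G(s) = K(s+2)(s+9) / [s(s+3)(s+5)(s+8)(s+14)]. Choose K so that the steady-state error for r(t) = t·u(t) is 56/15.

25

G(s) has one factor of s in the denominator, so the system is type 1.
K_v = lim_{s→0} s·G(s) = K·2·9 / (3·5·8·14) = (3/280)·K.
e_ss = 1/K_v = 56/15 ⇒ K_v = 15/56 ⇒ K = (15/56)/(3/280) = 25.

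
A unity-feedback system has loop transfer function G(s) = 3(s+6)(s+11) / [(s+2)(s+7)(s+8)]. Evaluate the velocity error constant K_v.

No free integrators in G(s): this is a type 0 system.
K_v = lim_{s→0} s·G(s) = 0 (the extra factor of s kills the finite limit).

0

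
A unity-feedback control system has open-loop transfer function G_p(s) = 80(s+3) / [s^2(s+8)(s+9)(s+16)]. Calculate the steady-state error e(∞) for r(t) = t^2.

9.6

Two free integrators in G_p(s): this is a type 2 system.
K_a = lim_{s→0} s^2·G_p(s) = 80·3 / (8·9·16) = 5/24.
r(t) = t^2 gives R(s) = 2/s^3.
e_ss = 2/K_a = 2/(5/24) = 9.6.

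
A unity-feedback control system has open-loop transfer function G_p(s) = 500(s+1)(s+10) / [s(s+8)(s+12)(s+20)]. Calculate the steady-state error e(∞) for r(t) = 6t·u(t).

2.304

G_p(s) has one factor of s in the denominator, so the system is type 1.
K_v = lim_{s→0} s·G_p(s) = 500·1·10 / (8·12·20) = 125/48.
e_ss = 6/K_v = 6/(125/48) = 2.304.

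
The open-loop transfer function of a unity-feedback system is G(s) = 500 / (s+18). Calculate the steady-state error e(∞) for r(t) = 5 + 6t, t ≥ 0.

infinity

No free integrators in G(s): this is a type 0 system. Taking each input component in turn:
  • 5: e_ss = 5/(1+K_p) with K_p=250/9 → 45/259.
  • 6t: a type-0 system cannot track it, e_ss → ∞.
The unbounded component dominates.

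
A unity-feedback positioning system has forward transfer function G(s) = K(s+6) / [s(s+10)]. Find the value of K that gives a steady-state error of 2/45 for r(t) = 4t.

The open loop has one pole at the origin → type 1 system.
K_v = lim_{s→0} s·G(s) = K·6 / (10) = 0.6·K.
e_ss = 4/K_v = 2/45 ⇒ K_v = 90 ⇒ K = 90/0.6 = 150.

150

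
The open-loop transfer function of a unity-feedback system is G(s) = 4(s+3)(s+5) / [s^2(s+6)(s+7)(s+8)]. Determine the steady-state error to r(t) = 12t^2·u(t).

134.4

The open loop has two poles at the origin → type 2 system.
K_a = lim_{s→0} s^2·G(s) = 4·3·5 / (6·7·8) = 5/28.
r(t) = 12t^2 gives R(s) = 24/s^3.
e_ss = 24/K_a = 24/(5/28) = 134.4.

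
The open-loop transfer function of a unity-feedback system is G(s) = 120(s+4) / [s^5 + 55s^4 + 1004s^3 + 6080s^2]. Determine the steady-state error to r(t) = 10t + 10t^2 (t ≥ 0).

760/3

The denominator has no term below 6080s^2 — 2 poles at s=0, type 2. By superposition:
  • 10t: tracked with zero error.
  • 10t^2: e_ss = 20/K_a with K_a=3/38 → 760/3.
Total e_ss = 760/3.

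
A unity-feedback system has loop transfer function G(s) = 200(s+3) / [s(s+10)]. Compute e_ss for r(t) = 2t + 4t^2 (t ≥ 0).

infinity

G(s) has one factor of s in the denominator, so the system is type 1. By superposition:
  • 2t: e_ss = 2/K_v with K_v=60 → 1/30.
  • 4t^2: a type-1 system cannot track it, e_ss → ∞.
The unbounded component dominates.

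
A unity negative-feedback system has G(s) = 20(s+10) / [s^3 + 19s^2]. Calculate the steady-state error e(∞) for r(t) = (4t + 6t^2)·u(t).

1.14

Factoring s^2 from the denominator leaves a polynomial with constant term 19, so the system is type 2. Taking each input component in turn:
  • 4t: tracked with zero error.
  • 6t^2: e_ss = 12/K_a with K_a=200/19 → 1.14.
Total e_ss = 1.14.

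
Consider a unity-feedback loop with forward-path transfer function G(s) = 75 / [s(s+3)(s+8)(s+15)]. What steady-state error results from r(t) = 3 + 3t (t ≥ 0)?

14.4

One free integrator in G(s): this is a type 1 system. Treating each term separately:
  • 3: tracked with zero error.
  • 3t: e_ss = 3/K_v with K_v=5/24 → 14.4.
Total e_ss = 14.4.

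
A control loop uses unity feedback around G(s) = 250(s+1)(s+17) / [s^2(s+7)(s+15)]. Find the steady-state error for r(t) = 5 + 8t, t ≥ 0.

The open loop has two poles at the origin → type 2 system. Treating each term separately:
  • 5: tracked with zero error.
  • 8t: tracked with zero error.
Total e_ss = 0.

0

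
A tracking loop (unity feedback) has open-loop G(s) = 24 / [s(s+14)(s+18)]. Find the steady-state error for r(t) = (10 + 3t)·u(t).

The open loop has one pole at the origin → type 1 system. Treating each term separately:
  • 10: tracked with zero error.
  • 3t: e_ss = 3/K_v with K_v=2/21 → 31.5.
Total e_ss = 31.5.

31.5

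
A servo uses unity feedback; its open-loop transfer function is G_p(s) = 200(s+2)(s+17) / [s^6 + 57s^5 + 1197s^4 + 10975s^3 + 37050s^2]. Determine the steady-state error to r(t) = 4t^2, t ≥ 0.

Lowest-order denominator term is 37050s^2, so the open loop has 2 poles at the origin → type 2 system.
K_a = lim_{s→0} s^2·G_p(s) = 200·2·17 / 37050 = 136/741.
r(t) = 4t^2 gives R(s) = 8/s^3.
e_ss = 8/K_a = 8/(136/741) = 741/17.

741/17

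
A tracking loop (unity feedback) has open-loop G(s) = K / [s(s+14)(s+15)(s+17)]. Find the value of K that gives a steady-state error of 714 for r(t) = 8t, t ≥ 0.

G(s) has one factor of s in the denominator, so the system is type 1.
K_v = lim_{s→0} s·G(s) = K / (14·15·17) = (1/3570)·K.
e_ss = 8/K_v = 714 ⇒ K_v = 4/357 ⇒ K = (4/357)/(1/3570) = 40.

40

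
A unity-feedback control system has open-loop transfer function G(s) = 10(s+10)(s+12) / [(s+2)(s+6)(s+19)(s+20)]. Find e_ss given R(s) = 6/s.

4.75

G(s) has no factors of s in the denominator, so the system is type 0.
K_p = lim_{s→0} G(s) = 10·10·12 / (2·6·19·20) = 5/19.
e_ss = 6/(1 + K_p) = 6/(24/19) = 4.75.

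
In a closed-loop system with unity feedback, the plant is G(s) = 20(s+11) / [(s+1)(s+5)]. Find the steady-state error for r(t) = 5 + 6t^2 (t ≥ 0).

No free integrators in G(s): this is a type 0 system. Taking each input component in turn:
  • 5: e_ss = 5/(1+K_p) with K_p=44 → 1/9.
  • 6t^2: a type-0 system cannot track it, e_ss → ∞.
The unbounded component dominates.

infinity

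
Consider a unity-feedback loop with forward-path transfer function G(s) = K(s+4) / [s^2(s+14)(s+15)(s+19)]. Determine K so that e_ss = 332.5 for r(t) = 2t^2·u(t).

12

The open loop has two poles at the origin → type 2 system.
K_a = lim_{s→0} s^2·G(s) = K·4 / (14·15·19) = (2/1995)·K.
e_ss = 4/K_a = 332.5 ⇒ K_a = 8/665 ⇒ K = (8/665)/(2/1995) = 12.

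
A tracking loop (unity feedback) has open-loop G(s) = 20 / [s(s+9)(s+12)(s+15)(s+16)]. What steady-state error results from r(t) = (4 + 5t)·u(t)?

The open loop has one pole at the origin → type 1 system. Treating each term separately:
  • 4: tracked with zero error.
  • 5t: e_ss = 5/K_v with K_v=1/1296 → 6480.
Total e_ss = 6480.

6480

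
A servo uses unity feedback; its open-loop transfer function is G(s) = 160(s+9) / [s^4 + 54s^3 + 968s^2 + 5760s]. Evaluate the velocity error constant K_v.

Lowest-order denominator term is 5760s, so the open loop has 1 pole at the origin → type 1 system.
K_v = lim_{s→0} s·G(s) = 160·9 / 5760 = 0.25.

0.25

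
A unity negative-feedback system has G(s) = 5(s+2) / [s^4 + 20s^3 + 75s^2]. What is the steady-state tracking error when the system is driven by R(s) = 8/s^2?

The denominator has no term below 75s^2 — 2 poles at s=0, type 2.
A type-2 system has K_v = ∞, so it tracks a ramp input with zero steady-state error.

0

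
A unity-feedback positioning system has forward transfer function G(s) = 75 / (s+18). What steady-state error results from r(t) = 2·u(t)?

The open loop has no poles at the origin → type 0 system.
K_p = lim_{s→0} G(s) = 75 / (18) = 25/6.
e_ss = 2/(1 + K_p) = 2/(31/6) = 12/31.

12/31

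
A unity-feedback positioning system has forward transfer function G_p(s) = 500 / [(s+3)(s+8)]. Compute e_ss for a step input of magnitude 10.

System type = 0 (no poles at s=0).
K_p = lim_{s→0} G_p(s) = 500 / (3·8) = 125/6.
e_ss = 10/(1 + K_p) = 10/(131/6) = 60/131.

60/131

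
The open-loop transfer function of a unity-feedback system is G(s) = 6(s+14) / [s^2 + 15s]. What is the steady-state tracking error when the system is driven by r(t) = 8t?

Factoring s from the denominator leaves a polynomial with constant term 15, so the system is type 1.
K_v = lim_{s→0} s·G(s) = 6·14 / 15 = 5.6.
e_ss = 8/K_v = 8/5.6 = 10/7.

10/7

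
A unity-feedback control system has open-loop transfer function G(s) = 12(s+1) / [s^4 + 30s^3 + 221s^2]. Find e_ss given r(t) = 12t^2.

442

Lowest-order denominator term is 221s^2, so the open loop has 2 poles at the origin → type 2 system.
K_a = lim_{s→0} s^2·G(s) = 12·1 / 221 = 12/221.
r(t) = 12t^2 gives R(s) = 24/s^3.
e_ss = 24/K_a = 24/(12/221) = 442.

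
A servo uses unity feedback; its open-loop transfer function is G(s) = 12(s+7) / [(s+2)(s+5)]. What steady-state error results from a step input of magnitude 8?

System type = 0 (no poles at s=0).
K_p = lim_{s→0} G(s) = 12·7 / (2·5) = 8.4.
e_ss = 8/(1 + K_p) = 8/9.4 = 40/47.

40/47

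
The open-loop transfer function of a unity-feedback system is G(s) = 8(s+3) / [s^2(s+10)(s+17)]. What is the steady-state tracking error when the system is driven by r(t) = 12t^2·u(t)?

Two free integrators in G(s): this is a type 2 system.
K_a = lim_{s→0} s^2·G(s) = 8·3 / (10·17) = 12/85.
r(t) = 12t^2 gives R(s) = 24/s^3.
e_ss = 24/K_a = 24/(12/85) = 170.

170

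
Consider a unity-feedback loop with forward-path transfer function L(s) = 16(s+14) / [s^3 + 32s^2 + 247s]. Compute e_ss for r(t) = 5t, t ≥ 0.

Lowest-order denominator term is 247s, so the open loop has 1 pole at the origin → type 1 system.
K_v = lim_{s→0} s·L(s) = 16·14 / 247 = 224/247.
e_ss = 5/K_v = 5/(224/247) = 1235/224.

1235/224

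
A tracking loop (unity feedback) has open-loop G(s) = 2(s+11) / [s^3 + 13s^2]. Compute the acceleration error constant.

Factoring s^2 from the denominator leaves a polynomial with constant term 13, so the system is type 2.
K_a = lim_{s→0} s^2·G(s) = 2·11 / 13 = 22/13.

22/13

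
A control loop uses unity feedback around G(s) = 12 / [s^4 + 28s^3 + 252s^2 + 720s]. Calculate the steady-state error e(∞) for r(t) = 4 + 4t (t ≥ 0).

240

Lowest-order denominator term is 720s, so the open loop has 1 pole at the origin → type 1 system. Taking each input component in turn:
  • 4: tracked with zero error.
  • 4t: e_ss = 4/K_v with K_v=1/60 → 240.
Total e_ss = 240.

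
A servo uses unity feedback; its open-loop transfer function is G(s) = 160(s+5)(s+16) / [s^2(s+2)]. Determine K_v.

infinity

K_v = lim_{s→0} s·G(s); with 2 poles at the origin the limit diverges, so K_v = ∞.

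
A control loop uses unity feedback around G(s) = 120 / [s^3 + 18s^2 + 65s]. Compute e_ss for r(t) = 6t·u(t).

Factoring s from the denominator leaves a polynomial with constant term 65, so the system is type 1.
K_v = lim_{s→0} s·G(s) = 120 / 65 = 24/13.
e_ss = 6/K_v = 6/(24/13) = 3.25.

3.25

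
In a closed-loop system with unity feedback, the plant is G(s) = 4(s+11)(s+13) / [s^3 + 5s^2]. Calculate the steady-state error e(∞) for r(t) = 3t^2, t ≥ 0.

15/286

Factoring s^2 from the denominator leaves a polynomial with constant term 5, so the system is type 2.
K_a = lim_{s→0} s^2·G(s) = 4·11·13 / 5 = 114.4.
r(t) = 3t^2 gives R(s) = 6/s^3.
e_ss = 6/K_a = 6/114.4 = 15/286.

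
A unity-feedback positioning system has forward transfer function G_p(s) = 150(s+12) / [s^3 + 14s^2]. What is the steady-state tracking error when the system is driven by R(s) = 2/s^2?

0

Factoring s^2 from the denominator leaves a polynomial with constant term 14, so the system is type 2.
A type-2 system has K_v = ∞, so it tracks a ramp input with zero steady-state error.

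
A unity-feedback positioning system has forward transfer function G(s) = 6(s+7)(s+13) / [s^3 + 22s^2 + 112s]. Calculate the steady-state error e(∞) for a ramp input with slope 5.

Factoring s from the denominator leaves a polynomial with constant term 112, so the system is type 1.
K_v = lim_{s→0} s·G(s) = 6·7·13 / 112 = 4.875.
e_ss = 5/K_v = 5/4.875 = 40/39.

40/39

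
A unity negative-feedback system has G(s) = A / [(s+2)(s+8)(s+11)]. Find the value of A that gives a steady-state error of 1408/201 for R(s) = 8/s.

G(s) has no factors of s in the denominator, so the system is type 0.
K_p = lim_{s→0} G(s) = A / (2·8·11) = (1/176)·A.
e_ss = 8/(1 + K_p) = 1408/201 ⇒ 1 + (1/176)·A = 201/176 ⇒ A = 25.

25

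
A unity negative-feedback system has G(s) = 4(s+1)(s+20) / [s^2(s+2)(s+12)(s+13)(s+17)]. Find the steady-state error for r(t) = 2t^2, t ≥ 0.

265.2

The open loop has two poles at the origin → type 2 system.
K_a = lim_{s→0} s^2·G(s) = 4·1·20 / (2·12·13·17) = 10/663.
r(t) = 2t^2 gives R(s) = 4/s^3.
e_ss = 4/K_a = 4/(10/663) = 265.2.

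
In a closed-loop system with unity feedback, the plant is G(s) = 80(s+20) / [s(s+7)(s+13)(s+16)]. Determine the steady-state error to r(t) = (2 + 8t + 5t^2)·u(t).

infinity

G(s) has one factor of s in the denominator, so the system is type 1. Taking each input component in turn:
  • 2: tracked with zero error.
  • 8t: e_ss = 8/K_v with K_v=100/91 → 7.28.
  • 5t^2: a type-1 system cannot track it, e_ss → ∞.
The unbounded component dominates.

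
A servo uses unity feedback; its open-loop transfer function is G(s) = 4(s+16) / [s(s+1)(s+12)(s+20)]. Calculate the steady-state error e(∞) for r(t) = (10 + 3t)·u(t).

11.25

One free integrator in G(s): this is a type 1 system. Taking each input component in turn:
  • 10: tracked with zero error.
  • 3t: e_ss = 3/K_v with K_v=4/15 → 11.25.
Total e_ss = 11.25.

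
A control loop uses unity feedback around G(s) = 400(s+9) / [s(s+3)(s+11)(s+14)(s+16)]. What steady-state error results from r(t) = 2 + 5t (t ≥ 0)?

One free integrator in G(s): this is a type 1 system. Taking each input component in turn:
  • 2: tracked with zero error.
  • 5t: e_ss = 5/K_v with K_v=75/154 → 154/15.
Total e_ss = 154/15.

154/15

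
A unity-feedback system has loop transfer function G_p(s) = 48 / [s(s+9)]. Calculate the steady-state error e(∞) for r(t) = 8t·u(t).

System type = 1 (one pole at s=0).
K_v = lim_{s→0} s·G_p(s) = 48 / (9) = 16/3.
e_ss = 8/K_v = 8/(16/3) = 1.5.

1.5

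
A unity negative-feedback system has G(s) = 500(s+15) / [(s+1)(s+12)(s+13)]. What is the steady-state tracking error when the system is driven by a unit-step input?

13/638

System type = 0 (no poles at s=0).
K_p = lim_{s→0} G(s) = 500·15 / (1·12·13) = 625/13.
e_ss = 1/(1 + K_p) = 1/(638/13) = 13/638.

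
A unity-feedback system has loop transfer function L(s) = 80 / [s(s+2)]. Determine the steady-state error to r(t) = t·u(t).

The open loop has one pole at the origin → type 1 system.
K_v = lim_{s→0} s·L(s) = 80 / (2) = 40.
e_ss = 1/K_v = 1/40 = 0.025.

0.025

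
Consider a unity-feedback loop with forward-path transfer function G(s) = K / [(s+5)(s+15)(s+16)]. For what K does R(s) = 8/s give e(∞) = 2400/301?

G(s) has no factors of s in the denominator, so the system is type 0.
K_p = lim_{s→0} G(s) = K / (5·15·16) = (1/1200)·K.
e_ss = 8/(1 + K_p) = 2400/301 ⇒ 1 + (1/1200)·K = 301/300 ⇒ K = 4.

4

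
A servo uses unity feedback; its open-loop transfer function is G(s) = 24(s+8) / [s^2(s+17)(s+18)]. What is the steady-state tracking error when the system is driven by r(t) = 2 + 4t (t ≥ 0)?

System type = 2 (two poles at s=0). Treating each term separately:
  • 2: tracked with zero error.
  • 4t: tracked with zero error.
Total e_ss = 0.

0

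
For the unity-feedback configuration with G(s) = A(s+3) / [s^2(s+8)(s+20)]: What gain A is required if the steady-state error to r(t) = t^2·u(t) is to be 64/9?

G(s) has two factors of s in the denominator, so the system is type 2.
K_a = lim_{s→0} s^2·G(s) = A·3 / (8·20) = (3/160)·A.
e_ss = 2/K_a = 64/9 ⇒ K_a = 9/32 ⇒ A = (9/32)/(3/160) = 15.

15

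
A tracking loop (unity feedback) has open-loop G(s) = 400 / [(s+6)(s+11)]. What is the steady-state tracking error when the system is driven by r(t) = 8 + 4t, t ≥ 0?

The open loop has no poles at the origin → type 0 system. Treating each term separately:
  • 8: e_ss = 8/(1+K_p) with K_p=200/33 → 264/233.
  • 4t: a type-0 system cannot track it, e_ss → ∞.
The unbounded component dominates.

infinity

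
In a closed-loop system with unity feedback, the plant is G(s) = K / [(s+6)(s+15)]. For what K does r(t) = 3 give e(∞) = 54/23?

System type = 0 (no poles at s=0).
K_p = lim_{s→0} G(s) = K / (6·15) = (1/90)·K.
e_ss = 3/(1 + K_p) = 54/23 ⇒ 1 + (1/90)·K = 23/18 ⇒ K = 25.

25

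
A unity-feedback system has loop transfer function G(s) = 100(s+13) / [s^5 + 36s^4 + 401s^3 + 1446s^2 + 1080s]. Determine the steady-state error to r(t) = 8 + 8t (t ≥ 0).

Lowest-order denominator term is 1080s, so the open loop has 1 pole at the origin → type 1 system. Treating each term separately:
  • 8: tracked with zero error.
  • 8t: e_ss = 8/K_v with K_v=65/54 → 432/65.
Total e_ss = 432/65.

432/65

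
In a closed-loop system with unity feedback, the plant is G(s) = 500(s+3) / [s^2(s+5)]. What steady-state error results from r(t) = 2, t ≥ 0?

0

Two free integrators in G(s): this is a type 2 system.
A type-2 system has K_p = ∞, so it tracks a step input with zero steady-state error.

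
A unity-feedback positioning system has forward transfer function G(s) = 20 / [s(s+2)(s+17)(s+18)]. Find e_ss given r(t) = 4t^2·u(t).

infinity

One free integrator in G(s): this is a type 1 system.
K_a = lim_{s→0} s^2·G(s) = 0; the steady-state error to this parabolic input grows without bound.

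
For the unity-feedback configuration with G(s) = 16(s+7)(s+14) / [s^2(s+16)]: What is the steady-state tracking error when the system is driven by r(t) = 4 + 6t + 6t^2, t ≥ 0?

Two free integrators in G(s): this is a type 2 system. Taking each input component in turn:
  • 4: tracked with zero error.
  • 6t: tracked with zero error.
  • 6t^2: e_ss = 12/K_a with K_a=98 → 6/49.
Total e_ss = 6/49.

6/49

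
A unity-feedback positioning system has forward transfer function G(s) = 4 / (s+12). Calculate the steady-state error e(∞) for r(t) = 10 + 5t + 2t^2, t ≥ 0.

The open loop has no poles at the origin → type 0 system. By superposition:
  • 10: e_ss = 10/(1+K_p) with K_p=1/3 → 7.5.
  • 5t: a type-0 system cannot track it, e_ss → ∞.
  • 2t^2: a type-0 system cannot track it, e_ss → ∞.
The unbounded component dominates.

infinity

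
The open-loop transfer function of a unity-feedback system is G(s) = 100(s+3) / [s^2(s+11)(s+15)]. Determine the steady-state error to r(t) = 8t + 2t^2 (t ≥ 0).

System type = 2 (two poles at s=0). Taking each input component in turn:
  • 8t: tracked with zero error.
  • 2t^2: e_ss = 4/K_a with K_a=20/11 → 2.2.
Total e_ss = 2.2.

2.2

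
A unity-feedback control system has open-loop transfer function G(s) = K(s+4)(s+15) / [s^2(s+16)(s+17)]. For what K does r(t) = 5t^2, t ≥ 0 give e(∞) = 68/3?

2

Two free integrators in G(s): this is a type 2 system.
K_a = lim_{s→0} s^2·G(s) = K·4·15 / (16·17) = (15/68)·K.
e_ss = 10/K_a = 68/3 ⇒ K_a = 15/34 ⇒ K = (15/34)/(15/68) = 2.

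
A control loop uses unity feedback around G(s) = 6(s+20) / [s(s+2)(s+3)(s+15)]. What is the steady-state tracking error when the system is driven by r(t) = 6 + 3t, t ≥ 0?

G(s) has one factor of s in the denominator, so the system is type 1. By superposition:
  • 6: tracked with zero error.
  • 3t: e_ss = 3/K_v with K_v=4/3 → 2.25.
Total e_ss = 2.25.

2.25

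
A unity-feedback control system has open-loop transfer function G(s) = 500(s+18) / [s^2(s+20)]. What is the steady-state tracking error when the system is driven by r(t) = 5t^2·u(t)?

Two free integrators in G(s): this is a type 2 system.
K_a = lim_{s→0} s^2·G(s) = 500·18 / (20) = 450.
r(t) = 5t^2 gives R(s) = 10/s^3.
e_ss = 10/K_a = 10/450 = 1/45.

1/45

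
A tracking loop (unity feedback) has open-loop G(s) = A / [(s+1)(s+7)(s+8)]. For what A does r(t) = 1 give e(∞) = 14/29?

60

No free integrators in G(s): this is a type 0 system.
K_p = lim_{s→0} G(s) = A / (1·7·8) = (1/56)·A.
e_ss = 1/(1 + K_p) = 14/29 ⇒ 1 + (1/56)·A = 29/14 ⇒ A = 60.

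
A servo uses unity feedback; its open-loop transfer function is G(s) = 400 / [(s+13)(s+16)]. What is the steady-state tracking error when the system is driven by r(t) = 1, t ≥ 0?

13/38

The open loop has no poles at the origin → type 0 system.
K_p = lim_{s→0} G(s) = 400 / (13·16) = 25/13.
e_ss = 1/(1 + K_p) = 1/(38/13) = 13/38.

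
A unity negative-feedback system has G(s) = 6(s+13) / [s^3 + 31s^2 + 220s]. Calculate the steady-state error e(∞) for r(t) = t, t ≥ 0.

Lowest-order denominator term is 220s, so the open loop has 1 pole at the origin → type 1 system.
K_v = lim_{s→0} s·G(s) = 6·13 / 220 = 39/110.
e_ss = 1/K_v = 1/(39/110) = 110/39.

110/39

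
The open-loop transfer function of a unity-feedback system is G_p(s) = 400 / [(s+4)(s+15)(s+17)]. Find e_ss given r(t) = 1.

51/71

System type = 0 (no poles at s=0).
K_p = lim_{s→0} G_p(s) = 400 / (4·15·17) = 20/51.
e_ss = 1/(1 + K_p) = 1/(71/51) = 51/71.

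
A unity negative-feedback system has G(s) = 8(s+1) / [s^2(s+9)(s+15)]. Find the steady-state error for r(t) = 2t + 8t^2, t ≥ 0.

G(s) has two factors of s in the denominator, so the system is type 2. Taking each input component in turn:
  • 2t: tracked with zero error.
  • 8t^2: e_ss = 16/K_a with K_a=8/135 → 270.
Total e_ss = 270.

270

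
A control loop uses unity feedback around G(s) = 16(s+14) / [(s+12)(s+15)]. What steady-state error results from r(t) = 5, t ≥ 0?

System type = 0 (no poles at s=0).
K_p = lim_{s→0} G(s) = 16·14 / (12·15) = 56/45.
e_ss = 5/(1 + K_p) = 5/(101/45) = 225/101.

225/101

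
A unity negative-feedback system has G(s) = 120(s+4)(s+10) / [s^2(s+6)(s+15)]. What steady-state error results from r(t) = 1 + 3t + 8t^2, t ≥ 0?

The open loop has two poles at the origin → type 2 system. Taking each input component in turn:
  • 1: tracked with zero error.
  • 3t: tracked with zero error.
  • 8t^2: e_ss = 16/K_a with K_a=160/3 → 0.3.
Total e_ss = 0.3.

0.3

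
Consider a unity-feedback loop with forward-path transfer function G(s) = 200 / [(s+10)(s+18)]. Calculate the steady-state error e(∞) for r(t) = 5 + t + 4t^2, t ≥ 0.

The open loop has no poles at the origin → type 0 system. By superposition:
  • 5: e_ss = 5/(1+K_p) with K_p=10/9 → 45/19.
  • t: a type-0 system cannot track it, e_ss → ∞.
  • 4t^2: a type-0 system cannot track it, e_ss → ∞.
The unbounded component dominates.

infinity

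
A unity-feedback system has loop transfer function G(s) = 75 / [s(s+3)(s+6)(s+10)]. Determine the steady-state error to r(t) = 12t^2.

infinity

One free integrator in G(s): this is a type 1 system.
K_a = lim_{s→0} s^2·G(s) = 0; the steady-state error to this parabolic input grows without bound.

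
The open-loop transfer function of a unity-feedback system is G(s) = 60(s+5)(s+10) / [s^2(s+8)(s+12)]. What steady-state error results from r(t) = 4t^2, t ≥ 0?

Two free integrators in G(s): this is a type 2 system.
K_a = lim_{s→0} s^2·G(s) = 60·5·10 / (8·12) = 31.25.
r(t) = 4t^2 gives R(s) = 8/s^3.
e_ss = 8/K_a = 8/31.25 = 0.256.

0.256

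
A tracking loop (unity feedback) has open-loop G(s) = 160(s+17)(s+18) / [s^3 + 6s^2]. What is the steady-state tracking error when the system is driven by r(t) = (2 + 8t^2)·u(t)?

1/510

The denominator has no term below 6s^2 — 2 poles at s=0, type 2. By superposition:
  • 2: tracked with zero error.
  • 8t^2: e_ss = 16/K_a with K_a=8160 → 1/510.
Total e_ss = 1/510.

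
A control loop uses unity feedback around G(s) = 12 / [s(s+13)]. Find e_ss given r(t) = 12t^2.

System type = 1 (one pole at s=0).
K_a = lim_{s→0} s^2·G(s) = 0; the steady-state error to this parabolic input grows without bound.

infinity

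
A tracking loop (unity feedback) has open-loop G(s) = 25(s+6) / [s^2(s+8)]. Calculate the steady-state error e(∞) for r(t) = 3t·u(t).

G(s) has two factors of s in the denominator, so the system is type 2.
A type-2 system has K_v = ∞, so it tracks a ramp input with zero steady-state error.

0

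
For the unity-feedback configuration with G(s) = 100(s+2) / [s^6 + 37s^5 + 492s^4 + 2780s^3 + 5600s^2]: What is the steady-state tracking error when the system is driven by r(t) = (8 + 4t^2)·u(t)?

Lowest-order denominator term is 5600s^2, so the open loop has 2 poles at the origin → type 2 system. Taking each input component in turn:
  • 8: tracked with zero error.
  • 4t^2: e_ss = 8/K_a with K_a=1/28 → 224.
Total e_ss = 224.

224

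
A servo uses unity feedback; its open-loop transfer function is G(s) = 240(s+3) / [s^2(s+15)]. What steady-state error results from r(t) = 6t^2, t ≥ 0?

0.25

G(s) has two factors of s in the denominator, so the system is type 2.
K_a = lim_{s→0} s^2·G(s) = 240·3 / (15) = 48.
r(t) = 6t^2 gives R(s) = 12/s^3.
e_ss = 12/K_a = 12/48 = 0.25.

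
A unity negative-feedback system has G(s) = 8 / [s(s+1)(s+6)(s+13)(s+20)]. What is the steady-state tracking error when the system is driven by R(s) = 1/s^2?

System type = 1 (one pole at s=0).
K_v = lim_{s→0} s·G(s) = 8 / (1·6·13·20) = 1/195.
e_ss = 1/K_v = 1/(1/195) = 195.

195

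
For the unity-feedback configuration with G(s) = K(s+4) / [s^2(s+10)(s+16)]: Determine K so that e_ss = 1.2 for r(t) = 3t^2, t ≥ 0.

The open loop has two poles at the origin → type 2 system.
K_a = lim_{s→0} s^2·G(s) = K·4 / (10·16) = 0.025·K.
e_ss = 6/K_a = 1.2 ⇒ K_a = 5 ⇒ K = 5/0.025 = 200.

200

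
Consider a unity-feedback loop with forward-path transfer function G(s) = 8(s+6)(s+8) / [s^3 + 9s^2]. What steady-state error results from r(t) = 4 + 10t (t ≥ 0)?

0

Lowest-order denominator term is 9s^2, so the open loop has 2 poles at the origin → type 2 system. Treating each term separately:
  • 4: tracked with zero error.
  • 10t: tracked with zero error.
Total e_ss = 0.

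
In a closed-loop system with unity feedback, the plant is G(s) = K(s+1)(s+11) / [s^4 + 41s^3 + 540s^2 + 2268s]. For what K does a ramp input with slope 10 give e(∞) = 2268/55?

Lowest-order denominator term is 2268s, so the open loop has 1 pole at the origin → type 1 system.
K_v = lim_{s→0} s·G(s) = K·1·11 / 2268 = (11/2268)·K.
e_ss = 10/K_v = 2268/55 ⇒ K_v = 275/1134 ⇒ K = (275/1134)/(11/2268) = 50.

50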